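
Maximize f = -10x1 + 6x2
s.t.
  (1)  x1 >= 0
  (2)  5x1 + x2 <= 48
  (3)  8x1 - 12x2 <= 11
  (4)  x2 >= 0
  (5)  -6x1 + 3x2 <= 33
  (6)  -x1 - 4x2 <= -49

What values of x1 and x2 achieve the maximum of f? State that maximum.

x1 = 37/7, x2 = 151/7, maximum f = 536/7

Feasible corners and f = -10x1 + 6x2:
  (37/7, 151/7) → f = 536/7
  (143/19, 197/19) → f = -248/19
  (5/9, 109/9) → f = 604/9

The optimum lies where 5x1 + x2 = 48 and -6x1 + 3x2 = 33.
Solving simultaneously gives x1 = 37/7, x2 = 151/7.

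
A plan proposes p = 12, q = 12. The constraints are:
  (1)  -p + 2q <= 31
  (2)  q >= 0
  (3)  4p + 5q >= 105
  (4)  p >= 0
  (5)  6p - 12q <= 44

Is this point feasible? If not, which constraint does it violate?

feasible

(1): 12 ≤ 31 ✓
(2): 12 ≥ 0 ✓
(3): 108 ≥ 105 ✓
(4): 12 ≥ 0 ✓
(5): -72 ≤ 44 ✓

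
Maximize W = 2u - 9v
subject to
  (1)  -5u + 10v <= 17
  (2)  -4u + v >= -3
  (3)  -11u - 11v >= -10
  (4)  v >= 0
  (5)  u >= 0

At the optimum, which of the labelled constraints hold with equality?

Extreme points and W = 2u - 9v:
  (43/55, 7/55) → W = 23/55
  (3/4, 0) → W = 3/2
  (0, 10/11) → W = -90/11
  (0, 0) → W = 0

The maximum is at (3/4, 0). Substituting into each constraint, equality holds for (2) and (4); the remaining constraints have slack.

(2) and (4)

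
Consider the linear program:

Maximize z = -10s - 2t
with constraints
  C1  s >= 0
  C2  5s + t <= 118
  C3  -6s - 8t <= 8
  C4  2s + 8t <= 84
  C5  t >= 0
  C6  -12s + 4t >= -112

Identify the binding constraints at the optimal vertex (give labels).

Feasible corners and z = -10s - 2t:
  (0, 21/2) → z = -21
  (0, 0) → z = 0
  (154/13, 98/13) → z = -1736/13
  (28/3, 0) → z = -280/3

The maximum is at (0, 0). Substituting into each constraint, equality holds for C1 and C5; the remaining constraints have slack.

C1 and C5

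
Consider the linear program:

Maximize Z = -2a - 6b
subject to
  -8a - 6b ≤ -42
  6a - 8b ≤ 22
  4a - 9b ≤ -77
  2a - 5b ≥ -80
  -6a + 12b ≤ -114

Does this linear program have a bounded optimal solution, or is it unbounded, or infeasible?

infeasible

The boundaries -8a - 6b = -42 and 4a - 9b = -77 meet at (-7/8, 49/6), but that point violates -6a + 12b ≤ -114. Every candidate vertex is excluded by some other constraint, so the feasible region is empty.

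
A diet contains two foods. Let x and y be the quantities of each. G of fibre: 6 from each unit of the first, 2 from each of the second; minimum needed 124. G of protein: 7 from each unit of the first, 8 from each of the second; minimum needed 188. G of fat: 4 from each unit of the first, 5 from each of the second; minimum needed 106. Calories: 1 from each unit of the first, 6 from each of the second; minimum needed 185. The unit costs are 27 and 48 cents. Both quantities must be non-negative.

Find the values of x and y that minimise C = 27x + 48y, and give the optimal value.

x = 11, y = 29, minimum C = 1689

Extreme points and C = 27x + 48y:
  (0, 62) → C = 2976
  (185, 0) → C = 4995
  (11, 29) → C = 1689
The feasible region is unbounded (it extends along (0, 1), (1, 0)), but C strictly increases along every unbounded feasible direction, so there is no improving ray and the minimum is attained at a vertex.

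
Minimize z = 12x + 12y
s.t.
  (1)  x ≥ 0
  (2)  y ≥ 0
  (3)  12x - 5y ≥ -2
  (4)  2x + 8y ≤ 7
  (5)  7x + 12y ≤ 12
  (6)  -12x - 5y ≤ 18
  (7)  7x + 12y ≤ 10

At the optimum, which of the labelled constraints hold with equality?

(1) and (2)

Corner points and z = 12x + 12y:
  (0, 0) → z = 0
  (0, 2/5) → z = 24/5
  (10/7, 0) → z = 120/7
  (26/179, 134/179) → z = 1920/179

The minimum is at (0, 0). Substituting into each constraint, equality holds for (1) and (2); the remaining constraints have slack.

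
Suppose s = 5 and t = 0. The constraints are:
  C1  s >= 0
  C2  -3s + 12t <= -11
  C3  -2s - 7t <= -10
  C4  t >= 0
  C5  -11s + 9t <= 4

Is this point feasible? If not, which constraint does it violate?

feasible

C1: 5 ≥ 0 ✓
C2: -15 ≤ -11 ✓
C3: -10 ≤ -10 ✓
C4: 0 ≥ 0 ✓
C5: -55 ≤ 4 ✓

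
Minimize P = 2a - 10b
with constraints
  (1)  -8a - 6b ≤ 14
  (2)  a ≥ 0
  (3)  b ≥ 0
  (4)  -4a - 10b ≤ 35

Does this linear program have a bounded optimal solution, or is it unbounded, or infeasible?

From the feasible point (0, 0), moving in the direction (0, 1) keeps every constraint satisfied while P decreases without bound.

unbounded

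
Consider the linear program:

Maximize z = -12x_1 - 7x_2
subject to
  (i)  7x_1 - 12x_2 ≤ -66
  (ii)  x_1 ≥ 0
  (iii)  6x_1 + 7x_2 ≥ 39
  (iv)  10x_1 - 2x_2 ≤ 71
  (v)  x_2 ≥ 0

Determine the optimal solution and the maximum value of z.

Feasible corners and z = -12x_1 - 7x_2:
  (6/121, 669/121) → z = -4755/121
  (492/53, 1157/106) → z = -19907/106
  (0, 39/7) → z = -39
The feasible region is unbounded (it extends along (0, 1), (1, 5)), but z strictly decreases along every unbounded feasible direction, so there is no improving ray and the maximum is attained at a vertex.

The optimum lies where x_1 = 0 and 6x_1 + 7x_2 = 39.
Solving simultaneously gives x_1 = 0, x_2 = 39/7.

x_1 = 0, x_2 = 39/7, maximum z = -39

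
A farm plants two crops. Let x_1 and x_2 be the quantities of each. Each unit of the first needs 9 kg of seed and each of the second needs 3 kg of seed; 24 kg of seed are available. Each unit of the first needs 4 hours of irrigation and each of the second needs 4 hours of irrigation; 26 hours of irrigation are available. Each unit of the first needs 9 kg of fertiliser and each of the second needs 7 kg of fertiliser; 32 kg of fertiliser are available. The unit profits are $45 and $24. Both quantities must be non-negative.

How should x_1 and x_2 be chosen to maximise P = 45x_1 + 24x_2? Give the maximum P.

Vertices and P = 45x_1 + 24x_2:
  (0, 0) → P = 0
  (0, 32/7) → P = 768/7
  (8/3, 0) → P = 120
  (2, 2) → P = 138

The binding constraints are 9x_1 + 3x_2 = 24 and 9x_1 + 7x_2 = 32.
Solving simultaneously gives x_1 = 2, x_2 = 2.

x_1 = 2, x_2 = 2, maximum P = 138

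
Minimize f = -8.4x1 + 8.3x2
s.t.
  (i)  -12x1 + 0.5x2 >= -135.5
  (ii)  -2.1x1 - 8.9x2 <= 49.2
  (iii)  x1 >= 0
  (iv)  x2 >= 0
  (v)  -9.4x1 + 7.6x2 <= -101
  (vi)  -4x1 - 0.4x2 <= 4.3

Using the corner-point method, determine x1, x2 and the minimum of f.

x1 = 271/24, x2 = 0, minimum f = -1897/20

Corner points and f = -8.4x1 + 8.3x2:
  (271/24, 0) → f = -1897/20
  (9793/865, 617/865) → f = -771401/8650
  (505/47, 0) → f = -4242/47

The binding constraints are -12x1 + 0.5x2 = -135.5 and x2 = 0.
Solving simultaneously gives x1 = 271/24, x2 = 0.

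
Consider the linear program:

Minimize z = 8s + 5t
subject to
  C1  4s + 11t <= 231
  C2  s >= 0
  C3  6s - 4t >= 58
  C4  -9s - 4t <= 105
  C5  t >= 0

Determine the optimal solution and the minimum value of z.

The optimum lies where 6s - 4t = 58 and t = 0.
Solving simultaneously gives s = 29/3, t = 0.

s = 29/3, t = 0, minimum z = 232/3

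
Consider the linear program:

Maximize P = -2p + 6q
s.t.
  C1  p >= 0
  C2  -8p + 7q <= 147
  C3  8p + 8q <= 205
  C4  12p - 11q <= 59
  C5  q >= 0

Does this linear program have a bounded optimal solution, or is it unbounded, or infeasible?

Corner points and P = -2p + 6q:
  (0, 21) → P = 126
  (0, 0) → P = 0
  (259/120, 352/15) → P = 8189/60
  (2727/184, 497/46) → P = 3237/92
  (59/12, 0) → P = -59/6
The feasible region has finitely many vertices and no improving ray; the maximum is 8189/60 at (259/120, 352/15).

bounded optimum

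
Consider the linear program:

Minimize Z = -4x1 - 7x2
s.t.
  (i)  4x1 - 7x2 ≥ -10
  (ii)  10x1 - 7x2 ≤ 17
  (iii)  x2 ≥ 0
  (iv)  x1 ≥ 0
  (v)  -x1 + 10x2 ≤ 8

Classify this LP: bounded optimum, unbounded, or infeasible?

bounded optimum

Vertices and Z = -4x1 - 7x2:
  (17/10, 0) → Z = -34/5
  (226/93, 97/93) → Z = -1583/93
  (0, 0) → Z = 0
  (0, 4/5) → Z = -28/5
The feasible region has finitely many vertices and no improving ray; the minimum is -1583/93 at (226/93, 97/93).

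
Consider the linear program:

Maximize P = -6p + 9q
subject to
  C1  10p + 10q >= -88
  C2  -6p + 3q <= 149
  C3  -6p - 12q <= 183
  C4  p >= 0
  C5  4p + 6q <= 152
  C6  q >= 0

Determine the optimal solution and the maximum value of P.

p = 0, q = 76/3, maximum P = 228

Vertices and P = -6p + 9q:
  (0, 76/3) → P = 228
  (0, 0) → P = 0
  (38, 0) → P = -228

The optimum lies where p = 0 and 4p + 6q = 152.
Solving simultaneously gives p = 0, q = 76/3.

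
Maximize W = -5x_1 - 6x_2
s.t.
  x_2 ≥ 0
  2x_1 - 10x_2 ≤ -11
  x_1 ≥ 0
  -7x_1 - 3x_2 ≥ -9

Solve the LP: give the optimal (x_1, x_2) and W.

x_1 = 0, x_2 = 11/10, maximum W = -33/5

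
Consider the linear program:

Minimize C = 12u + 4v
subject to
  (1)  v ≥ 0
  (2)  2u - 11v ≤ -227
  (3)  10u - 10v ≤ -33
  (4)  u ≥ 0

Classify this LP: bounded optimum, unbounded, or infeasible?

Extreme points and C = 12u + 4v:
  (1907/90, 1102/45) → C = 3170/9
  (0, 227/11) → C = 908/11
The feasible region has finitely many vertices and no improving ray; the minimum is 908/11 at (0, 227/11).

bounded optimum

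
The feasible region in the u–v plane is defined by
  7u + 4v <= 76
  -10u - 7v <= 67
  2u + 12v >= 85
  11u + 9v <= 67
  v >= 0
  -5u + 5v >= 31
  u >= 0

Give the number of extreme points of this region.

3

The feasible vertices (each the meet of two boundaries and inside every other half-plane) are:
  (13/38, 267/38)
  (0, 85/12)
  (0, 67/9)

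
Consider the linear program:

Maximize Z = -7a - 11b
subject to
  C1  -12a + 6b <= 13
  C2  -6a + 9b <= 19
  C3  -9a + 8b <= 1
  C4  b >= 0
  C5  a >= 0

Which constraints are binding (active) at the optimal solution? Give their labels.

Extreme points and Z = -7a - 11b:
  (13/3, 5) → Z = -256/3
  (0, 1/8) → Z = -11/8
  (0, 0) → Z = 0
The feasible region is unbounded (it extends along (3, 2), (1, 0)), but Z strictly decreases along every unbounded feasible direction, so there is no improving ray and the maximum is attained at a vertex.

The maximum is at (0, 0). Substituting into each constraint, equality holds for C4 and C5; the remaining constraints have slack.

C4 and C5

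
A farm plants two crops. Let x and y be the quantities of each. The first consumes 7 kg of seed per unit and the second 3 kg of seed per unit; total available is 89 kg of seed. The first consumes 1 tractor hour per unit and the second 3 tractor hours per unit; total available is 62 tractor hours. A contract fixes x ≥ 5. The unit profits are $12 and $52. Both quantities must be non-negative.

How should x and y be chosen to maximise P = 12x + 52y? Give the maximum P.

x = 5, y = 18, maximum P = 996

Feasible corners and P = 12x + 52y:
  (89/7, 0) → P = 1068/7
  (5, 0) → P = 60
  (5, 18) → P = 996

The binding constraints are 7x + 3y = 89 and x = 5.
Solving simultaneously gives x = 5, y = 18.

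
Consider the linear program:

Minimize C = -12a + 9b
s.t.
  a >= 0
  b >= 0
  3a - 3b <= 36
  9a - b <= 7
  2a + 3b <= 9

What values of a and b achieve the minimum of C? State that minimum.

Vertices and C = -12a + 9b:
  (0, 0) → C = 0
  (0, 3) → C = 27
  (7/9, 0) → C = -28/3
  (30/29, 67/29) → C = 243/29

a = 7/9, b = 0, minimum C = -28/3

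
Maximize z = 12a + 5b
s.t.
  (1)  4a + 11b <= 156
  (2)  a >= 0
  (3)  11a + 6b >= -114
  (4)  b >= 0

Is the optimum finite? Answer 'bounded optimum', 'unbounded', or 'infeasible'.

Extreme points and z = 12a + 5b:
  (0, 156/11) → z = 780/11
  (39, 0) → z = 468
  (0, 0) → z = 0
The feasible region has finitely many vertices and no improving ray; the maximum is 468 at (39, 0).

bounded optimum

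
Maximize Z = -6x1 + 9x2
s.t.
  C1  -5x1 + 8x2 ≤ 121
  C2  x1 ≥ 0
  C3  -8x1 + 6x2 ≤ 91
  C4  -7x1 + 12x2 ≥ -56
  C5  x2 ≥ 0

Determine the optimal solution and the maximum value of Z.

The feasible region is unbounded (it extends along (12, 7), (8, 5)), but Z strictly decreases along every unbounded feasible direction, so there is no improving ray and the maximum is attained at a vertex.

x1 = 0, x2 = 121/8, maximum Z = 1089/8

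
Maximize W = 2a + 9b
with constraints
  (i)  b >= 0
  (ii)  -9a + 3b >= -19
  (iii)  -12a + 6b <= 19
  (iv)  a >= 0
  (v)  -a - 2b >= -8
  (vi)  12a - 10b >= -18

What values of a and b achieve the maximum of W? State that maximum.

a = 22/17, b = 57/17, maximum W = 557/17

Extreme points and W = 2a + 9b:
  (19/9, 0) → W = 38/9
  (0, 0) → W = 0
  (62/21, 53/21) → W = 601/21
  (0, 9/5) → W = 81/5
  (22/17, 57/17) → W = 557/17

The binding constraints are -a - 2b = -8 and 12a - 10b = -18.
Solving simultaneously gives a = 22/17, b = 57/17.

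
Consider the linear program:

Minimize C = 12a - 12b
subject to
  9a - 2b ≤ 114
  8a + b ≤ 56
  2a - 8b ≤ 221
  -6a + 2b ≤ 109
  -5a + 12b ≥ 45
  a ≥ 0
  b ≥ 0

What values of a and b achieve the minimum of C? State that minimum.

Vertices and C = 12a - 12b:
  (3/22, 604/11) → C = -7230/11
  (627/101, 640/101) → C = -156/101
  (0, 109/2) → C = -654
  (0, 15/4) → C = -45

a = 3/22, b = 604/11, minimum C = -7230/11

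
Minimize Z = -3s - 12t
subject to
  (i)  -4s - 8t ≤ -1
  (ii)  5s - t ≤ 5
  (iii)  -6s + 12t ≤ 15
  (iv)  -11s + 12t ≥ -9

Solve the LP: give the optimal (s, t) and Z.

Vertices and Z = -3s - 12t:
  (-9/8, 11/16) → Z = -39/8
  (21/34, -25/136) → Z = 6/17
  (25/18, 35/18) → Z = -55/2
  (51/49, 10/49) → Z = -39/7

The optimum lies where 5s - t = 5 and -6s + 12t = 15.
Solving simultaneously gives s = 25/18, t = 35/18.

s = 25/18, t = 35/18, minimum Z = -55/2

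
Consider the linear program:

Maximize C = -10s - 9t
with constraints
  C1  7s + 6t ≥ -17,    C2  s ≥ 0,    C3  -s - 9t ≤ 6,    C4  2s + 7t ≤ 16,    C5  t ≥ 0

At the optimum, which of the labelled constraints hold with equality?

C2 and C5

Extreme points and C = -10s - 9t:
  (0, 16/7) → C = -144/7
  (0, 0) → C = 0
  (8, 0) → C = -80

The maximum is at (0, 0). Substituting into each constraint, equality holds for C2 and C5; the remaining constraints have slack.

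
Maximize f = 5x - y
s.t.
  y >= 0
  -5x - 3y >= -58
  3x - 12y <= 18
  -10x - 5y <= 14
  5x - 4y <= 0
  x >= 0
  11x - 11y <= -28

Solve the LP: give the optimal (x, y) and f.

x = 277/44, y = 389/44, maximum f = 249/11

Vertices and f = 5x - y:
  (0, 58/3) → f = -58/3
  (277/44, 389/44) → f = 249/11
  (0, 28/11) → f = -28/11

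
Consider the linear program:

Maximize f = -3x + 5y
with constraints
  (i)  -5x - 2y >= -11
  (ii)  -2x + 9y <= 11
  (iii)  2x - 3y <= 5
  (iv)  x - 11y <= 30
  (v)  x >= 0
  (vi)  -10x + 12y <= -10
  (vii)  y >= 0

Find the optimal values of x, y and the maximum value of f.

x = 19/10, y = 3/4, maximum f = -39/20

Vertices and f = -3x + 5y:
  (19/10, 3/4) → f = -39/20
  (11/5, 0) → f = -33/5
  (1, 0) → f = -3

The binding constraints are -5x - 2y = -11 and -10x + 12y = -10.
Solving simultaneously gives x = 19/10, y = 3/4.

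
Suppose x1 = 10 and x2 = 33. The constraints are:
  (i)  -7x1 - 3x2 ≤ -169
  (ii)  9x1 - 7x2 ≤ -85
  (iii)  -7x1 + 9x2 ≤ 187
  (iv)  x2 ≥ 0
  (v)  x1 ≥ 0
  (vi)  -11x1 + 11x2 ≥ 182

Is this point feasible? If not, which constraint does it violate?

not feasible — violates (iii)

Constraint (iii): -7x1 + 9x2 = 227, which is not ≤ 187. All other constraints are satisfied.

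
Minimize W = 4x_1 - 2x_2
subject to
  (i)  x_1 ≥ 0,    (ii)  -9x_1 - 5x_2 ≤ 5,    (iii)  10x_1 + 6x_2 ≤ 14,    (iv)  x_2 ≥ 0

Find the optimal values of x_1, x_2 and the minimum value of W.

x_1 = 0, x_2 = 7/3, minimum W = -14/3

Corner points and W = 4x_1 - 2x_2:
  (0, 7/3) → W = -14/3
  (0, 0) → W = 0
  (7/5, 0) → W = 28/5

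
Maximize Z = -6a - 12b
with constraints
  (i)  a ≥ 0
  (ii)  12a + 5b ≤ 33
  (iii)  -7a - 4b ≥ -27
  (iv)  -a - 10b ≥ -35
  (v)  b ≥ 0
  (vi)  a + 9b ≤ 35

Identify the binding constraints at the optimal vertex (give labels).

(i) and (v)

Vertices and Z = -6a - 12b:
  (0, 7/2) → Z = -42
  (0, 0) → Z = 0
  (31/23, 387/115) → Z = -5574/115
  (11/4, 0) → Z = -33/2

The maximum is at (0, 0). Substituting into each constraint, equality holds for (i) and (v); the remaining constraints have slack.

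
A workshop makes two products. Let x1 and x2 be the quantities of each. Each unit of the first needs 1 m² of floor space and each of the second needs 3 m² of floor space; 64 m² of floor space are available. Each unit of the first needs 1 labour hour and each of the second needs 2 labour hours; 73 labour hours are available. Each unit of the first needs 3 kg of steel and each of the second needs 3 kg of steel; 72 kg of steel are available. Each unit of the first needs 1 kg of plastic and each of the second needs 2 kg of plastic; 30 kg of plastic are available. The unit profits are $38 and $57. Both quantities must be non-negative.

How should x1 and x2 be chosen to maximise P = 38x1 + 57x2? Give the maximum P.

x1 = 18, x2 = 6, maximum P = 1026

Extreme points and P = 38x1 + 57x2:
  (0, 0) → P = 0
  (0, 15) → P = 855
  (24, 0) → P = 912
  (18, 6) → P = 1026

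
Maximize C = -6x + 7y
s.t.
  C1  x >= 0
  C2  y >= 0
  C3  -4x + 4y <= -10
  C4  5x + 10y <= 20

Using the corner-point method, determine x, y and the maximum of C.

The binding constraints are -4x + 4y = -10 and 5x + 10y = 20.
Solving simultaneously gives x = 3, y = 1/2.

x = 3, y = 1/2, maximum C = -29/2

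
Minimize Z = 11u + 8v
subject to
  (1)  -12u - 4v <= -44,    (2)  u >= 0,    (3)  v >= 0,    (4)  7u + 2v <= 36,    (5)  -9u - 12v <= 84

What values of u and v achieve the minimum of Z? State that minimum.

Feasible corners and Z = 11u + 8v:
  (0, 11) → Z = 88
  (11/3, 0) → Z = 121/3
  (0, 18) → Z = 144
  (36/7, 0) → Z = 396/7

u = 11/3, v = 0, minimum Z = 121/3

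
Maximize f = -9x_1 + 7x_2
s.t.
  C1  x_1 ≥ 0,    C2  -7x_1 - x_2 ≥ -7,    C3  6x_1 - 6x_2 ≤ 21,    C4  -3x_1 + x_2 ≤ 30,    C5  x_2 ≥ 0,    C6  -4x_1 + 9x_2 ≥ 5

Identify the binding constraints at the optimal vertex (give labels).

C1 and C2

Extreme points and f = -9x_1 + 7x_2:
  (0, 7) → f = 49
  (0, 5/9) → f = 35/9
  (58/67, 63/67) → f = -81/67

The maximum is at (0, 7). Substituting into each constraint, equality holds for C1 and C2; the remaining constraints have slack.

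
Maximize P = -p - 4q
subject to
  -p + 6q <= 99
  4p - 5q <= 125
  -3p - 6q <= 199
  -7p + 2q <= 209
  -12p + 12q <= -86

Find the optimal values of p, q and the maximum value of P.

The optimum lies where 4p - 5q = 125 and -3p - 6q = 199.
Solving simultaneously gives p = -245/39, q = -1171/39.

p = -245/39, q = -1171/39, maximum P = 1643/13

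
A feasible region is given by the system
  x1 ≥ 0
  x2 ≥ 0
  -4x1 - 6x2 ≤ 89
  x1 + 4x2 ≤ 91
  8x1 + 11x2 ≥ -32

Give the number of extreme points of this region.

The feasible vertices (each the meet of two boundaries and inside every other half-plane) are:
  (0, 0)
  (0, 91/4)
  (91, 0)

3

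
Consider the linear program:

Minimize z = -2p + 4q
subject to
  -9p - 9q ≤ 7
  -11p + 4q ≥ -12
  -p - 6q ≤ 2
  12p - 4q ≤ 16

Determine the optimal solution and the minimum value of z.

p = 32/35, q = -17/35, minimum z = -132/35

Vertices and z = -2p + 4q:
  (-8/15, -11/45) → z = 4/45
  (32/35, -17/35) → z = -132/35
  (4, 8) → z = 24
The feasible region is unbounded (it extends along (1, 3), (-1, 1)), but z strictly increases along every unbounded feasible direction, so there is no improving ray and the minimum is attained at a vertex.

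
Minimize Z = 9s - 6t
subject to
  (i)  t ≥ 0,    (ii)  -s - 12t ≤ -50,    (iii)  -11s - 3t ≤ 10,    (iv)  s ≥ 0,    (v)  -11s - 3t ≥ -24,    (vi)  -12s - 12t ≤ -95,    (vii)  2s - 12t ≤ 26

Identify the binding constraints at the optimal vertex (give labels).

(iv) and (v)

Extreme points and Z = 9s - 6t:
  (0, 8) → Z = -48
  (0, 95/12) → Z = -95/2
  (1/32, 757/96) → Z = -1505/32

The minimum is at (0, 8). Substituting into each constraint, equality holds for (iv) and (v); the remaining constraints have slack.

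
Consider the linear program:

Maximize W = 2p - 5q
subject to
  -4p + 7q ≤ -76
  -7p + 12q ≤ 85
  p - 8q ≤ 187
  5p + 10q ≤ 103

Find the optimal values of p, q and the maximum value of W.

Corner points and W = 2p - 5q:
  (-701/25, -672/25) → W = 1958/25
  (1481/75, 32/75) → W = 934/25
  (1347/25, -416/25) → W = 4774/25

p = 1347/25, q = -416/25, maximum W = 4774/25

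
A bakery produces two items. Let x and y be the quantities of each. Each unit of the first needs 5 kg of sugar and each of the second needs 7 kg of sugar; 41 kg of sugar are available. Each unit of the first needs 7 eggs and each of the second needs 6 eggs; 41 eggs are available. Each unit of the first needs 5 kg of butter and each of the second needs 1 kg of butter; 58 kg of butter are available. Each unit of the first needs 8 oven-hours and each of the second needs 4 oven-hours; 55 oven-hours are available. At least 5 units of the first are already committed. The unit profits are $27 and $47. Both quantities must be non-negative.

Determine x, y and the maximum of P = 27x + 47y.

x = 5, y = 1, maximum P = 182

Corner points and P = 27x + 47y:
  (41/7, 0) → P = 1107/7
  (5, 0) → P = 135
  (5, 1) → P = 182

At the optimal vertex, 7x + 6y = 41 and x = 5.
Solving simultaneously gives x = 5, y = 1.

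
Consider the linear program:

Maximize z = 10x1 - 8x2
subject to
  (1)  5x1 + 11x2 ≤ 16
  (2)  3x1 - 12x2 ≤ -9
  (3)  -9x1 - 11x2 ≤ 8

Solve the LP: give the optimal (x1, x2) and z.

Corner points and z = 10x1 - 8x2:
  (1, 1) → z = 2
  (-6, 46/11) → z = -1028/11
  (-65/47, 19/47) → z = -802/47

x1 = 1, x2 = 1, maximum z = 2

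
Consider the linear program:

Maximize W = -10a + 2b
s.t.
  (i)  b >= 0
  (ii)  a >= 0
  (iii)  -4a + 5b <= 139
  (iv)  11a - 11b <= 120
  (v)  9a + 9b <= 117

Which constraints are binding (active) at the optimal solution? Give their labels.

Vertices and W = -10a + 2b:
  (0, 0) → W = 0
  (120/11, 0) → W = -1200/11
  (0, 13) → W = 26
  (263/22, 23/22) → W = -1292/11

The maximum is at (0, 13). Substituting into each constraint, equality holds for (ii) and (v); the remaining constraints have slack.

(ii) and (v)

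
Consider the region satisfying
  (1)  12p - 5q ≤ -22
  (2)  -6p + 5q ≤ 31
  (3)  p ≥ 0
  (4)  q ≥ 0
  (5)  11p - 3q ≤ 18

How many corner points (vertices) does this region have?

Pairwise boundary intersections that survive every other constraint:
  (3/2, 8)
  (0, 22/5)
  (0, 31/5)

3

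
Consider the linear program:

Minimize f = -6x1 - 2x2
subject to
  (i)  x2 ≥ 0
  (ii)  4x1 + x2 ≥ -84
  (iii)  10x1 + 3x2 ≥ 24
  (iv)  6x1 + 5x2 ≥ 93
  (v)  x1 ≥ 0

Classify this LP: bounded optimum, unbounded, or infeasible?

From the feasible point (31/2, 0), moving in the direction (0, 1) keeps every constraint satisfied while f decreases without bound.

unbounded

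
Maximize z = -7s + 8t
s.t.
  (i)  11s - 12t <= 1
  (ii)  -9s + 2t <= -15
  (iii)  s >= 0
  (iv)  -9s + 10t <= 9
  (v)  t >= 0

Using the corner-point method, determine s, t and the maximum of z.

s = 59, t = 54, maximum z = 19

Vertices and z = -7s + 8t:
  (89/43, 78/43) → z = 1/43
  (59, 54) → z = 19
  (7/3, 3) → z = 23/3

The optimum lies where 11s - 12t = 1 and -9s + 10t = 9.
Solving simultaneously gives s = 59, t = 54.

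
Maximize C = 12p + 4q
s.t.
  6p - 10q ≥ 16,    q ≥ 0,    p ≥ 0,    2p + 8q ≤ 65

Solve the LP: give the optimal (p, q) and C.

p = 65/2, q = 0, maximum C = 390

Corner points and C = 12p + 4q:
  (8/3, 0) → C = 32
  (389/34, 179/34) → C = 2692/17
  (65/2, 0) → C = 390

The binding constraints are q = 0 and 2p + 8q = 65.
Solving simultaneously gives p = 65/2, q = 0.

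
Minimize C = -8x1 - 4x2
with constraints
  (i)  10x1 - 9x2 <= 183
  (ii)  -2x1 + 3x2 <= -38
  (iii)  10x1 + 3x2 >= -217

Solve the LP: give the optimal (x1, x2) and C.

Vertices and C = -8x1 - 4x2:
  (69/4, -7/6) → C = -400/3
  (-117/10, -100/3) → C = 3404/15
  (-179/12, -407/18) → C = 1888/9

x1 = 69/4, x2 = -7/6, minimum C = -400/3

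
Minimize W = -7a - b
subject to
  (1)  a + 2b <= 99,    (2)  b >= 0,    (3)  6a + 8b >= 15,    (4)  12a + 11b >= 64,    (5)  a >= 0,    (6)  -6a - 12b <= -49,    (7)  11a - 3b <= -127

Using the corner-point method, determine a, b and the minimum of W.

a = 43/25, b = 1216/25, minimum W = -1517/25

Corner points and W = -7a - b:
  (0, 99/2) → W = -99/2
  (43/25, 1216/25) → W = -1517/25
  (0, 127/3) → W = -127/3

At the optimal vertex, a + 2b = 99 and 11a - 3b = -127.
Solving simultaneously gives a = 43/25, b = 1216/25.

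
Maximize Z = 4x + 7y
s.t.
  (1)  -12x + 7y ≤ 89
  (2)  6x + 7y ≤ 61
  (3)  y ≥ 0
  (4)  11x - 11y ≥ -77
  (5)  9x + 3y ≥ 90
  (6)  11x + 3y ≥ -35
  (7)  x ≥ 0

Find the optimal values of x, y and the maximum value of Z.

Vertices and Z = 4x + 7y:
  (61/6, 0) → Z = 122/3
  (149/15, 1/5) → Z = 617/15
  (10, 0) → Z = 40

x = 149/15, y = 1/5, maximum Z = 617/15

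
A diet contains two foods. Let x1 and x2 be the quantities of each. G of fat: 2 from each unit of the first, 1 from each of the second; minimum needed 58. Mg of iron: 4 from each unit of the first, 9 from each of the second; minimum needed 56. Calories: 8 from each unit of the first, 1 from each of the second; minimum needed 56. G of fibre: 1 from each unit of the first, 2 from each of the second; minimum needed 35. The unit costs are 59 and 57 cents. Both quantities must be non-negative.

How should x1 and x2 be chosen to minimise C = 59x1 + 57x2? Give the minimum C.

Extreme points and C = 59x1 + 57x2:
  (0, 58) → C = 3306
  (35, 0) → C = 2065
  (27, 4) → C = 1821
The feasible region is unbounded (it extends along (0, 1), (1, 0)), but C strictly increases along every unbounded feasible direction, so there is no improving ray and the minimum is attained at a vertex.

x1 = 27, x2 = 4, minimum C = 1821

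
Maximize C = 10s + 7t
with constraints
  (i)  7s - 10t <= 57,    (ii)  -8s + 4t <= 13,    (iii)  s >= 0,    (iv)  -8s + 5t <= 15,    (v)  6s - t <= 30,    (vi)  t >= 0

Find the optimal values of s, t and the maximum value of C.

s = 15/2, t = 15, maximum C = 180

Feasible corners and C = 10s + 7t:
  (0, 3) → C = 21
  (0, 0) → C = 0
  (15/2, 15) → C = 180
  (5, 0) → C = 50

The optimum lies where -8s + 5t = 15 and 6s - t = 30.
Solving simultaneously gives s = 15/2, t = 15.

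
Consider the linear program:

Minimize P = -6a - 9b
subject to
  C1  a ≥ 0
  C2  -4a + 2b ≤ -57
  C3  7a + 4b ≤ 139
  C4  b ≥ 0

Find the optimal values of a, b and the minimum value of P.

a = 253/15, b = 157/30, minimum P = -1483/10

Vertices and P = -6a - 9b:
  (253/15, 157/30) → P = -1483/10
  (57/4, 0) → P = -171/2
  (139/7, 0) → P = -834/7

The binding constraints are -4a + 2b = -57 and 7a + 4b = 139.
Solving simultaneously gives a = 253/15, b = 157/30.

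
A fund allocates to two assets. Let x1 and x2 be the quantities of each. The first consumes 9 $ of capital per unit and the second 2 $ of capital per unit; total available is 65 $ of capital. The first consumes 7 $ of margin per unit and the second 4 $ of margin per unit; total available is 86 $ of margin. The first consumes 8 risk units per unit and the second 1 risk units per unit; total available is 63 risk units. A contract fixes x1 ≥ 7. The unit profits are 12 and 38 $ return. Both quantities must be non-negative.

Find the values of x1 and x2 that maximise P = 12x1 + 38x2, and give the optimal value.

x1 = 7, x2 = 1, maximum P = 122

Corner points and P = 12x1 + 38x2:
  (65/9, 0) → P = 260/3
  (7, 0) → P = 84
  (7, 1) → P = 122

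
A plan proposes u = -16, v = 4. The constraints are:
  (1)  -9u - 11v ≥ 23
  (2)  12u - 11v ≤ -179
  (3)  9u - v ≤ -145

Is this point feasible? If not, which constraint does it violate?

(1): 100 ≥ 23 ✓
(2): -236 ≤ -179 ✓
(3): -148 ≤ -145 ✓

feasible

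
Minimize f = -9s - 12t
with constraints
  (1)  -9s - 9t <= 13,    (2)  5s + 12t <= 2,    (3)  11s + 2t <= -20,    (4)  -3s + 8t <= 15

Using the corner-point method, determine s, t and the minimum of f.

s = -2, t = 1, minimum f = 6

Feasible corners and f = -9s - 12t:
  (-154/81, 37/81) → f = 314/27
  (-239/99, 32/33) → f = 111/11
  (-2, 1) → f = 6
  (-41/19, 81/76) → f = 126/19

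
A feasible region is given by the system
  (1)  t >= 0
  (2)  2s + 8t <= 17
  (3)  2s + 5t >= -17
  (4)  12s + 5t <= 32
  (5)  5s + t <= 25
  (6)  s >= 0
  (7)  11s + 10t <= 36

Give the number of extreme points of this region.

The feasible vertices (each the meet of two boundaries and inside every other half-plane) are:
  (8/3, 0)
  (0, 0)
  (0, 17/8)
  (59/34, 115/68)
  (28/13, 16/13)

5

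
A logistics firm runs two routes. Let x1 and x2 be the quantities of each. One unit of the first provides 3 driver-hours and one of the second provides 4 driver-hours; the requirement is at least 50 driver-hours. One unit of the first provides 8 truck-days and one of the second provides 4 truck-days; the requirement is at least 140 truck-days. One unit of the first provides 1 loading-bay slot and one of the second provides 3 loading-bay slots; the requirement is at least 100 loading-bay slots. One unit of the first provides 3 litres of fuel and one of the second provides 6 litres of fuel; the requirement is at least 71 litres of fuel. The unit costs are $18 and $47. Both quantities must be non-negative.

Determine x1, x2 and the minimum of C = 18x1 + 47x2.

Extreme points and C = 18x1 + 47x2:
  (0, 35) → C = 1645
  (100, 0) → C = 1800
  (1, 33) → C = 1569
The feasible region is unbounded (it extends along (0, 1), (1, 0)), but C strictly increases along every unbounded feasible direction, so there is no improving ray and the minimum is attained at a vertex.

At the optimal vertex, 8x1 + 4x2 = 140 and x1 + 3x2 = 100.
Solving simultaneously gives x1 = 1, x2 = 33.

x1 = 1, x2 = 33, minimum C = 1569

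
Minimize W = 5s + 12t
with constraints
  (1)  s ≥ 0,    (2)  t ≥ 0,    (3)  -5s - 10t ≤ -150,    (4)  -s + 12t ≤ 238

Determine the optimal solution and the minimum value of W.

Corner points and W = 5s + 12t:
  (0, 15) → W = 180
  (0, 119/6) → W = 238
  (30, 0) → W = 150
The feasible region is unbounded (it extends along (12, 1), (1, 0)), but W strictly increases along every unbounded feasible direction, so there is no improving ray and the minimum is attained at a vertex.

The binding constraints are t = 0 and -5s - 10t = -150.
Solving simultaneously gives s = 30, t = 0.

s = 30, t = 0, minimum W = 150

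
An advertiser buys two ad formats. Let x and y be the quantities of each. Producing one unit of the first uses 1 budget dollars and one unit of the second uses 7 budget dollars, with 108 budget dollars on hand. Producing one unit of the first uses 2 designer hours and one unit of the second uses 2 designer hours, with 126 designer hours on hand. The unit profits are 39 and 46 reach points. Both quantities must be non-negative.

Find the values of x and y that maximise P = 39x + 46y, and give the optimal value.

x = 111/2, y = 15/2, maximum P = 5019/2

Extreme points and P = 39x + 46y:
  (0, 0) → P = 0
  (0, 108/7) → P = 4968/7
  (63, 0) → P = 2457
  (111/2, 15/2) → P = 5019/2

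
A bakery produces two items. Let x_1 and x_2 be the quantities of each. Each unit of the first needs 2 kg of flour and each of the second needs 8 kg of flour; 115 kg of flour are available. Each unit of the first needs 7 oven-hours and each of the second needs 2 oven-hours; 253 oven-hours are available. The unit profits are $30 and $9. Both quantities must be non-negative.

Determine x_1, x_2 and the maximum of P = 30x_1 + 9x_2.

Corner points and P = 30x_1 + 9x_2:
  (0, 0) → P = 0
  (0, 115/8) → P = 1035/8
  (253/7, 0) → P = 7590/7
  (69/2, 23/4) → P = 4347/4

The optimum lies where 2x_1 + 8x_2 = 115 and 7x_1 + 2x_2 = 253.
Solving simultaneously gives x_1 = 69/2, x_2 = 23/4.

x_1 = 69/2, x_2 = 23/4, maximum P = 4347/4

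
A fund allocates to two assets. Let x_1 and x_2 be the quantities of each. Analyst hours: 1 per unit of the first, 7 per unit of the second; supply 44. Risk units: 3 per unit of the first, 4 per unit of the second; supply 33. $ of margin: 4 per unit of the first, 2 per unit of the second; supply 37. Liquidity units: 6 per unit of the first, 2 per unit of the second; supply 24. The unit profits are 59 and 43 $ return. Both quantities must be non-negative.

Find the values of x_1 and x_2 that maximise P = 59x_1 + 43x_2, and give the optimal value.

x_1 = 2, x_2 = 6, maximum P = 376

Corner points and P = 59x_1 + 43x_2:
  (0, 0) → P = 0
  (0, 44/7) → P = 1892/7
  (4, 0) → P = 236
  (2, 6) → P = 376

The optimum lies where x_1 + 7x_2 = 44 and 6x_1 + 2x_2 = 24.
Solving simultaneously gives x_1 = 2, x_2 = 6.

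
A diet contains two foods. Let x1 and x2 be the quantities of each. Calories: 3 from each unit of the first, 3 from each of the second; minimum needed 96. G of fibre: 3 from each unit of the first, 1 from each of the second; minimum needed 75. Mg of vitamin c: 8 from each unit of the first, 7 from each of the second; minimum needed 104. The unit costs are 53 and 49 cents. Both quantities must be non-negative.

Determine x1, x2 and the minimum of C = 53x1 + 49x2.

x1 = 43/2, x2 = 21/2, minimum C = 1654

Corner points and C = 53x1 + 49x2:
  (0, 75) → C = 3675
  (32, 0) → C = 1696
  (43/2, 21/2) → C = 1654
The feasible region is unbounded (it extends along (0, 1), (1, 0)), but C strictly increases along every unbounded feasible direction, so there is no improving ray and the minimum is attained at a vertex.

At the optimal vertex, 3x1 + 3x2 = 96 and 3x1 + x2 = 75.
Solving simultaneously gives x1 = 43/2, x2 = 21/2.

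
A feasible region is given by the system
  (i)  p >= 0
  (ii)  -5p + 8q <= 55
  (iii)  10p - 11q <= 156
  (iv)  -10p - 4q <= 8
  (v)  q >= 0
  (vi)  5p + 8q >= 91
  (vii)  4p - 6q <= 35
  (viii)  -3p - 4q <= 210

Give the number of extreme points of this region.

Of the 28 pairwise boundary intersections, those satisfying every inequality are:
  (1853/25, 266/5)
  (18/5, 73/8)
  (551/16, 137/8)
  (413/31, 189/62)

4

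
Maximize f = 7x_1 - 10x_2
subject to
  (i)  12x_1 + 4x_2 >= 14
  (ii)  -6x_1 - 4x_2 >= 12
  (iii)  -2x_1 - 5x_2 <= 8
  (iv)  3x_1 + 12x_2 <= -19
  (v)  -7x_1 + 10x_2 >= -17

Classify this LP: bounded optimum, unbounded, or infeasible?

The boundaries 3x_1 + 12x_2 = -19 and -7x_1 + 10x_2 = -17 meet at (7/57, -92/57), but that point violates 12x_1 + 4x_2 ≥ 14. Every candidate vertex is excluded by some other constraint, so the feasible region is empty.

infeasible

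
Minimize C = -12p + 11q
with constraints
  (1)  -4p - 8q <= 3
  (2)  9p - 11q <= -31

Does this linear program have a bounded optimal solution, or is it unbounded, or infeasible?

unbounded

From the feasible point (-281/116, 97/116), moving in the direction (11, 9) keeps every constraint satisfied while C decreases without bound.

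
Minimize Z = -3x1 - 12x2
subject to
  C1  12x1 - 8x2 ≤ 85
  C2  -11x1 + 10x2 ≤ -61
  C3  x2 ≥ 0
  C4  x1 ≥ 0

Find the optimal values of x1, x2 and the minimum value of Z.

x1 = 181/16, x2 = 203/32, minimum Z = -1761/16

Feasible corners and Z = -3x1 - 12x2:
  (181/16, 203/32) → Z = -1761/16
  (85/12, 0) → Z = -85/4
  (61/11, 0) → Z = -183/11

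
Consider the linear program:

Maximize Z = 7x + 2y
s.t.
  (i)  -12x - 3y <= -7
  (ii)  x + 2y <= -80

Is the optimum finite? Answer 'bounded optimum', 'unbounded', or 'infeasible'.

From the feasible point (254/21, -967/21), moving in the direction (2, -1) keeps every constraint satisfied while Z increases without bound.

unbounded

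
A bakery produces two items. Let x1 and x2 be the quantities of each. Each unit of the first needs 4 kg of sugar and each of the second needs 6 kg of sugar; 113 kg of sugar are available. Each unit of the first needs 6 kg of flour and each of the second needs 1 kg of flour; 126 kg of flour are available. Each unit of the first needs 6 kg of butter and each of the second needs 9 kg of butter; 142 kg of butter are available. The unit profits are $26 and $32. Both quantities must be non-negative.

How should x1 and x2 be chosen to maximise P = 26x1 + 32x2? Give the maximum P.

x1 = 62/3, x2 = 2, maximum P = 1804/3

Feasible corners and P = 26x1 + 32x2:
  (0, 0) → P = 0
  (0, 142/9) → P = 4544/9
  (21, 0) → P = 546
  (62/3, 2) → P = 1804/3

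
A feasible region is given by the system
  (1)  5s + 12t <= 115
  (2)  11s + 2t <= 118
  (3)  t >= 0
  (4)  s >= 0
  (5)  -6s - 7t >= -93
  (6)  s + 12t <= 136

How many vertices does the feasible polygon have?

The feasible vertices (each the meet of two boundaries and inside every other half-plane) are:
  (0, 115/12)
  (311/37, 225/37)
  (118/11, 0)
  (128/13, 63/13)
  (0, 0)

5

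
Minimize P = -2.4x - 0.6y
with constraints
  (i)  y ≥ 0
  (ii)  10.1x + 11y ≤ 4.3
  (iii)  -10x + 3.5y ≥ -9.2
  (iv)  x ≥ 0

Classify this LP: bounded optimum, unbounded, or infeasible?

Corner points and P = -2.4x - 0.6y:
  (43/101, 0) → P = -516/505
  (0, 0) → P = 0
  (0, 43/110) → P = -129/550
The feasible region has finitely many vertices and no improving ray; the minimum is -516/505 at (43/101, 0).

bounded optimum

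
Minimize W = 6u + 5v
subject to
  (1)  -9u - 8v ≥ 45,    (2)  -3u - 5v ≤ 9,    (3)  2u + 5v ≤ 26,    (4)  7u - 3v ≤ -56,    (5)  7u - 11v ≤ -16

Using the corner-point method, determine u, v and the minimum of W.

Vertices and W = 6u + 5v:
  (-51/7, 18/7) → W = -216/7
  (-433/29, 324/29) → W = -978/29
  (-35, 96/5) → W = -114

u = -35, v = 96/5, minimum W = -114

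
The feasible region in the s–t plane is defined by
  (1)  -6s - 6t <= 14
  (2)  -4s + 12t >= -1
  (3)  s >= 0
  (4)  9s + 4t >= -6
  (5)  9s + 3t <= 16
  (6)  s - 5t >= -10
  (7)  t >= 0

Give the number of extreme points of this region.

5

Pairwise boundary intersections that survive every other constraint:
  (13/8, 11/24)
  (1/4, 0)
  (0, 2)
  (0, 0)
  (25/24, 53/24)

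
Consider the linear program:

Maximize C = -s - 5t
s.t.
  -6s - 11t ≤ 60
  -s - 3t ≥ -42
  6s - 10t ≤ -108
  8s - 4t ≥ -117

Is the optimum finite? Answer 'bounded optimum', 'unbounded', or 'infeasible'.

bounded optimum

Corner points and C = -s - 5t:
  (24/7, 90/7) → C = -474/7
  (-183/28, 453/28) → C = -1041/14
  (-369/28, 81/28) → C = -9/7
The feasible region has finitely many vertices and no improving ray; the maximum is -9/7 at (-369/28, 81/28).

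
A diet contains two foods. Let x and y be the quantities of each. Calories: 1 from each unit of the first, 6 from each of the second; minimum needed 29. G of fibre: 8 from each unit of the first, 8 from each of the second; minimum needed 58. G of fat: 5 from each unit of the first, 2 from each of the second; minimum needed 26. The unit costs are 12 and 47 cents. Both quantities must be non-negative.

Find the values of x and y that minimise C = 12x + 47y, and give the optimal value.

x = 7/2, y = 17/4, minimum C = 967/4

Feasible corners and C = 12x + 47y:
  (0, 13) → C = 611
  (29, 0) → C = 348
  (7/2, 17/4) → C = 967/4
The feasible region is unbounded (it extends along (0, 1), (1, 0)), but C strictly increases along every unbounded feasible direction, so there is no improving ray and the minimum is attained at a vertex.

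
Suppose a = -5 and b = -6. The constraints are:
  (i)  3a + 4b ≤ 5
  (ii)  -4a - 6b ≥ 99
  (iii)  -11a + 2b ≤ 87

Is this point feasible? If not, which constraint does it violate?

Constraint (ii): -4a - 6b = 56, which is not ≥ 99. All other constraints are satisfied.

not feasible — violates (ii)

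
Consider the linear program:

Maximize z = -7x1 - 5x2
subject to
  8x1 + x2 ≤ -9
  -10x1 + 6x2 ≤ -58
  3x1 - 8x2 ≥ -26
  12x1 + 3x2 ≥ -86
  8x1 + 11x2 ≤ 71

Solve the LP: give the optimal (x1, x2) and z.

x1 = 59/12, x2 = -145/3, maximum z = 829/4

Extreme points and z = -7x1 - 5x2:
  (2/29, -277/29) → z = 1371/29
  (59/12, -145/3) → z = 829/4
  (-57/17, -778/51) → z = 5087/51

The binding constraints are 8x1 + x2 = -9 and 12x1 + 3x2 = -86.
Solving simultaneously gives x1 = 59/12, x2 = -145/3.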